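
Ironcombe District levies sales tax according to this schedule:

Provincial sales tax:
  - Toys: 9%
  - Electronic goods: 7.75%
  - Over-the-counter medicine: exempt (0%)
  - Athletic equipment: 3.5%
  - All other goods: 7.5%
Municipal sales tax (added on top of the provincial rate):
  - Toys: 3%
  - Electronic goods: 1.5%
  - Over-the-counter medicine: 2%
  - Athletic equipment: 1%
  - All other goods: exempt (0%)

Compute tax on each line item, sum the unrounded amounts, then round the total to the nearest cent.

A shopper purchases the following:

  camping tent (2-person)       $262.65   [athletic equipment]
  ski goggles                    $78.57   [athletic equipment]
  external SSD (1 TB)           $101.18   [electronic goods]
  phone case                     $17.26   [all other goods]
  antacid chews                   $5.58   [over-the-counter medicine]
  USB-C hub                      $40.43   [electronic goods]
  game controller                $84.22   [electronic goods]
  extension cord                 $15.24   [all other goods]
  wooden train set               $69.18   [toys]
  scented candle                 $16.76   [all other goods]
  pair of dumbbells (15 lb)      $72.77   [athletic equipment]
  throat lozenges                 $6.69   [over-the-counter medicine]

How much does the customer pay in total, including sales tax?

Camping tent (2-person) $262.65: athletic equipment → 3.5% + 1% municipal = 4.5% → $11.81925
Ski goggles $78.57: athletic equipment → 3.5% + 1% municipal = 4.5% → $3.53565
External SSD (1 TB) $101.18: electronic goods → 7.75% + 1.5% municipal = 9.25% → $9.35915
Phone case $17.26: all other goods → 7.5% + 0% municipal = 7.5% → $1.2945
Antacid chews $5.58: over-the-counter medicine → 0% + 2% municipal = 2% → $0.1116
USB-C hub $40.43: electronic goods → 7.75% + 1.5% municipal = 9.25% → $3.739775
Game controller $84.22: electronic goods → 7.75% + 1.5% municipal = 9.25% → $7.79035
Extension cord $15.24: all other goods → 7.5% + 0% municipal = 7.5% → $1.143
Wooden train set $69.18: toys → 9% + 3% municipal = 12% → $8.3016
Scented candle $16.76: all other goods → 7.5% + 0% municipal = 7.5% → $1.257
Pair of dumbbells (15 lb) $72.77: athletic equipment → 3.5% + 1% municipal = 4.5% → $3.27465
Throat lozenges $6.69: over-the-counter medicine → 0% + 2% municipal = 2% → $0.1338
Subtotal = $770.53; unrounded tax = $51.760325 → $51.76; total due = $822.29

$822.29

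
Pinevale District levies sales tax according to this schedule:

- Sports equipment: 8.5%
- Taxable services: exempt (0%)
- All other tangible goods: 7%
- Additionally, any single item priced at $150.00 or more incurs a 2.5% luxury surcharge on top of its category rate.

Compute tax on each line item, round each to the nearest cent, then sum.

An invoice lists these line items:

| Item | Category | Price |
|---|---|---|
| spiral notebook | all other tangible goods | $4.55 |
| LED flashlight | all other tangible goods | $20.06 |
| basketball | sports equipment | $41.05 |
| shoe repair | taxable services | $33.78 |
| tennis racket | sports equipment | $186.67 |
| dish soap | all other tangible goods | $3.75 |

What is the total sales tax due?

Spiral notebook $4.55: all other tangible goods → 7% → $0.32
LED flashlight $20.06: all other tangible goods → 7% → $1.40
Basketball $41.05: sports equipment → 8.5% → $3.49
Shoe repair $33.78: taxable services → 0% → $0.00
Tennis racket $186.67: sports equipment → 8.5% + 2.5% surcharge = 11% → $20.53
Dish soap $3.75: all other tangible goods → 7% → $0.26
Total tax = $0.32 + $1.40 + $3.49 + $20.53 + $0.26 = $26.00

$26.00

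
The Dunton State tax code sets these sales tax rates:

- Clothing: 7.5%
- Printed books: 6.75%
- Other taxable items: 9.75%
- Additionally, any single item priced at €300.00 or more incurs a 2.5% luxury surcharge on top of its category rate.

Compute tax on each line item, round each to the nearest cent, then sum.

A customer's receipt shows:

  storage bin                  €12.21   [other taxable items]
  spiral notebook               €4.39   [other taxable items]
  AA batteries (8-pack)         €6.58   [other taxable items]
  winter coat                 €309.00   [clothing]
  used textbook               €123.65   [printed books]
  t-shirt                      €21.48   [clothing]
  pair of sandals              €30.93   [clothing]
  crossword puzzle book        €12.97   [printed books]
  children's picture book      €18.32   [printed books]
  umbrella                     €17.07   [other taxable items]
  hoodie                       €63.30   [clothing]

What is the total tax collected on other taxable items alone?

€3.92

Storage bin €12.21: other taxable items → 9.75% → €1.19
Spiral notebook €4.39: other taxable items → 9.75% → €0.43
AA batteries (8-pack) €6.58: other taxable items → 9.75% → €0.64
Umbrella €17.07: other taxable items → 9.75% → €1.66
Tax on other taxable items = €1.19 + €0.43 + €0.64 + €1.66 = €3.92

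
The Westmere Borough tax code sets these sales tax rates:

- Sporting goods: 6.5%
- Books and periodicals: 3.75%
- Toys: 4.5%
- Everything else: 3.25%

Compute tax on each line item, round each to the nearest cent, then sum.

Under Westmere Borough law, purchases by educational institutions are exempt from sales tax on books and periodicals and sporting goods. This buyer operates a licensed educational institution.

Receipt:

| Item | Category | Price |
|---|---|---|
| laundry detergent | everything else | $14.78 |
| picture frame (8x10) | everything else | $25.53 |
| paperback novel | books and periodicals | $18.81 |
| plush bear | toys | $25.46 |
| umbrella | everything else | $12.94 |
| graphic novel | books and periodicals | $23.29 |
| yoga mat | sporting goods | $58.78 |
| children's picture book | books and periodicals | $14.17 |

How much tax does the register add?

$2.88

Laundry detergent $14.78: everything else → 3.25% → $0.48
Picture frame (8x10) $25.53: everything else → 3.25% → $0.83
Paperback novel $18.81: books and periodicals, buyer-exempt → 0% → $0.00
Plush bear $25.46: toys → 4.5% → $1.15
Umbrella $12.94: everything else → 3.25% → $0.42
Graphic novel $23.29: books and periodicals, buyer-exempt → 0% → $0.00
Yoga mat $58.78: sporting goods, buyer-exempt → 0% → $0.00
Children's picture book $14.17: books and periodicals, buyer-exempt → 0% → $0.00
Total tax = $0.48 + $0.83 + $1.15 + $0.42 = $2.88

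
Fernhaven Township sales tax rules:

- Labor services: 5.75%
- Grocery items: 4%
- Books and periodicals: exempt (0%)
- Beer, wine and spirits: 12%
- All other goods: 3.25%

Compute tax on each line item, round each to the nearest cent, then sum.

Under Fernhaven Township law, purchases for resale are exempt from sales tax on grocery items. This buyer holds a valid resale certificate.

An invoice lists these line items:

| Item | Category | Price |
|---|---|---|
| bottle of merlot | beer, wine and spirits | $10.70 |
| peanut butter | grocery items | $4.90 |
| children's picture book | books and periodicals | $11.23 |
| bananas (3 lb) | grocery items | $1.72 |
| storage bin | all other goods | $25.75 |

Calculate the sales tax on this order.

$2.12

Bottle of merlot $10.70: beer, wine and spirits → 12% → $1.28
Peanut butter $4.90: grocery items, buyer-exempt → 0% → $0.00
Children's picture book $11.23: books and periodicals → 0% → $0.00
Bananas (3 lb) $1.72: grocery items, buyer-exempt → 0% → $0.00
Storage bin $25.75: all other goods → 3.25% → $0.84
Total tax = $1.28 + $0.84 = $2.12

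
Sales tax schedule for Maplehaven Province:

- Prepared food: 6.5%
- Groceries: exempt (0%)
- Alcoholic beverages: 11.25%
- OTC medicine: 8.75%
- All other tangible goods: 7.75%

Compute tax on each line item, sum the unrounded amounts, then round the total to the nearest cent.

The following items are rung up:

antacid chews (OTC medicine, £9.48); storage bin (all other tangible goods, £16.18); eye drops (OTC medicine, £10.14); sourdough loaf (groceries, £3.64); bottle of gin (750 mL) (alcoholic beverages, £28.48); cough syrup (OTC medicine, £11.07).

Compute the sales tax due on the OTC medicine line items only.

Antacid chews £9.48: OTC medicine → 8.75% → £0.8295
Eye drops £10.14: OTC medicine → 8.75% → £0.88725
Cough syrup £11.07: OTC medicine → 8.75% → £0.968625
Tax on OTC medicine: unrounded sum = £2.685375 → £2.69

£2.69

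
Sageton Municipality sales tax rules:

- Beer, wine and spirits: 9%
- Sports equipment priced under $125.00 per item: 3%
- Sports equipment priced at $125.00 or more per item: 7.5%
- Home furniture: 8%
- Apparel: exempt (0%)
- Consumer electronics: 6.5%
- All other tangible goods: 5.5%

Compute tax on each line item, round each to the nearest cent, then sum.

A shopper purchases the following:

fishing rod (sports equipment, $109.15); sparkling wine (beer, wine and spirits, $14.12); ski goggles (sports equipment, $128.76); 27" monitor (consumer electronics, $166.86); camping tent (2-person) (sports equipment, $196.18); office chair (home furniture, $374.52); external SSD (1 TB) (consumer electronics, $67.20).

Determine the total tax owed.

$74.09

Fishing rod $109.15: sports equipment, under $125.00 → 3% → $3.27
Sparkling wine $14.12: beer, wine and spirits → 9% → $1.27
Ski goggles $128.76: sports equipment, $125.00 or more → 7.5% → $9.66
27" monitor $166.86: consumer electronics → 6.5% → $10.85
Camping tent (2-person) $196.18: sports equipment, $125.00 or more → 7.5% → $14.71
Office chair $374.52: home furniture → 8% → $29.96
External SSD (1 TB) $67.20: consumer electronics → 6.5% → $4.37
Total tax = $3.27 + $1.27 + $9.66 + $10.85 + $14.71 + $29.96 + $4.37 = $74.09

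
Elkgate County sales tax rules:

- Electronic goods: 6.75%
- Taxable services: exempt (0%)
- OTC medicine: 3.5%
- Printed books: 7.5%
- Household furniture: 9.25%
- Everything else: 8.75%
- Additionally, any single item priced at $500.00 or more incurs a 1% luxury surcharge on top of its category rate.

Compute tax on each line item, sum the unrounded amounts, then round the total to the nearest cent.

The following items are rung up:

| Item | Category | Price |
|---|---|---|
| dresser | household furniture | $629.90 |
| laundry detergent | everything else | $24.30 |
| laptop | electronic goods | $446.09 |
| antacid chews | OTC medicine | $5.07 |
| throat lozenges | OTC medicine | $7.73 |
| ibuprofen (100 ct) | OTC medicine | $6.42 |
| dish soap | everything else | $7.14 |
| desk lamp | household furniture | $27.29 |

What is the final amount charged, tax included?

$1254.56

Dresser $629.90: household furniture → 9.25% + 1% surcharge = 10.25% → $64.56475
Laundry detergent $24.30: everything else → 8.75% → $2.12625
Laptop $446.09: electronic goods → 6.75% → $30.111075
Antacid chews $5.07: OTC medicine → 3.5% → $0.17745
Throat lozenges $7.73: OTC medicine → 3.5% → $0.27055
Ibuprofen (100 ct) $6.42: OTC medicine → 3.5% → $0.2247
Dish soap $7.14: everything else → 8.75% → $0.62475
Desk lamp $27.29: household furniture → 9.25% → $2.524325
Subtotal = $1153.94; unrounded tax = $100.62385 → $100.62; total due = $1254.56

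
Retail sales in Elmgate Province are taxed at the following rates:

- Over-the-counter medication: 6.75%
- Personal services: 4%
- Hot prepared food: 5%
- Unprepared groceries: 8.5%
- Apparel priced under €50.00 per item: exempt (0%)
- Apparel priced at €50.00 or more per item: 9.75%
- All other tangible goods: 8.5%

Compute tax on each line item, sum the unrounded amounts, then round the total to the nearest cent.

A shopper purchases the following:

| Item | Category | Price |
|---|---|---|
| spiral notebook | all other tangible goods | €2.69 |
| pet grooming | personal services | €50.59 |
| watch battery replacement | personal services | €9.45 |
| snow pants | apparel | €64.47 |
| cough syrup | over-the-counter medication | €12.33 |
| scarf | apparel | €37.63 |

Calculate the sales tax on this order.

€9.75

Spiral notebook €2.69: all other tangible goods → 8.5% → €0.22865
Pet grooming €50.59: personal services → 4% → €2.0236
Watch battery replacement €9.45: personal services → 4% → €0.378
Snow pants €64.47: apparel, €50.00 or more → 9.75% → €6.285825
Cough syrup €12.33: over-the-counter medication → 6.75% → €0.832275
Scarf €37.63: apparel, under €50.00 → 0% → €0.00
Unrounded tax sum = €9.74835 → €9.75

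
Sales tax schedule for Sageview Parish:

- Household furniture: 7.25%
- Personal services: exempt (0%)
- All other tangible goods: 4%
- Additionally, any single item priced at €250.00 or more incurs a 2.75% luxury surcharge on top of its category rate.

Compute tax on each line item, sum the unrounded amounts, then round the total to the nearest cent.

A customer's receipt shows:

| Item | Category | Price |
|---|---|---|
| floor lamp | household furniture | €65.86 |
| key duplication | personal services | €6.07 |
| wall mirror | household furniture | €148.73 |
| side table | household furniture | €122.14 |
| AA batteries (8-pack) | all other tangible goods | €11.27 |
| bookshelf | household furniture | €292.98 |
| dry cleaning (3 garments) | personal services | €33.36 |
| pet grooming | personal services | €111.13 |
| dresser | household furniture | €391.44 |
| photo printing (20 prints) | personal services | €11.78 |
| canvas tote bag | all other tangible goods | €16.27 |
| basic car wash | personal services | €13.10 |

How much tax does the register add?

€93.96

Floor lamp €65.86: household furniture → 7.25% → €4.77485
Key duplication €6.07: personal services → 0% → €0.00
Wall mirror €148.73: household furniture → 7.25% → €10.782925
Side table €122.14: household furniture → 7.25% → €8.85515
AA batteries (8-pack) €11.27: all other tangible goods → 4% → €0.4508
Bookshelf €292.98: household furniture → 7.25% + 2.75% surcharge = 10% → €29.298
Dry cleaning (3 garments) €33.36: personal services → 0% → €0.00
Pet grooming €111.13: personal services → 0% → €0.00
Dresser €391.44: household furniture → 7.25% + 2.75% surcharge = 10% → €39.144
Photo printing (20 prints) €11.78: personal services → 0% → €0.00
Canvas tote bag €16.27: all other tangible goods → 4% → €0.6508
Basic car wash €13.10: personal services → 0% → €0.00
Unrounded tax sum = €93.956525 → €93.96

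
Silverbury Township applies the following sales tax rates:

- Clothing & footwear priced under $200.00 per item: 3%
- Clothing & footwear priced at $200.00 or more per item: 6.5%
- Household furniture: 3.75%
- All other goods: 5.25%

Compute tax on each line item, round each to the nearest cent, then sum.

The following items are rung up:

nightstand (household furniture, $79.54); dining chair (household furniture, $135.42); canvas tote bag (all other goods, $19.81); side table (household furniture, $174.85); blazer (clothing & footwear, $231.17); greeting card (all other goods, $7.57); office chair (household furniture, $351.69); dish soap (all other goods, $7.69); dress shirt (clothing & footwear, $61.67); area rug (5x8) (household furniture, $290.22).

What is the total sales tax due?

$57.41

Nightstand $79.54: household furniture → 3.75% → $2.98
Dining chair $135.42: household furniture → 3.75% → $5.08
Canvas tote bag $19.81: all other goods → 5.25% → $1.04
Side table $174.85: household furniture → 3.75% → $6.56
Blazer $231.17: clothing & footwear, $200.00 or more → 6.5% → $15.03
Greeting card $7.57: all other goods → 5.25% → $0.40
Office chair $351.69: household furniture → 3.75% → $13.19
Dish soap $7.69: all other goods → 5.25% → $0.40
Dress shirt $61.67: clothing & footwear, under $200.00 → 3% → $1.85
Area rug (5x8) $290.22: household furniture → 3.75% → $10.88
Total tax = $2.98 + $5.08 + $1.04 + $6.56 + $15.03 + $0.40 + $13.19 + $0.40 + $1.85 + $10.88 = $57.41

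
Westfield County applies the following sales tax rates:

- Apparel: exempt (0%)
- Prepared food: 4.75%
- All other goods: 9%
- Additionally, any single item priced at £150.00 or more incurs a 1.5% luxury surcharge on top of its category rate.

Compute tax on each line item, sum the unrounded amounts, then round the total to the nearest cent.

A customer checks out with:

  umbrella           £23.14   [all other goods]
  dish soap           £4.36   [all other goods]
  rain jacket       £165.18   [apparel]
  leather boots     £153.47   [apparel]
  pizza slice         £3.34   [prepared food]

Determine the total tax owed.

£7.41

Umbrella £23.14: all other goods → 9% → £2.0826
Dish soap £4.36: all other goods → 9% → £0.3924
Rain jacket £165.18: apparel → 0% + 1.5% surcharge = 1.5% → £2.4777
Leather boots £153.47: apparel → 0% + 1.5% surcharge = 1.5% → £2.30205
Pizza slice £3.34: prepared food → 4.75% → £0.15865
Unrounded tax sum = £7.4134 → £7.41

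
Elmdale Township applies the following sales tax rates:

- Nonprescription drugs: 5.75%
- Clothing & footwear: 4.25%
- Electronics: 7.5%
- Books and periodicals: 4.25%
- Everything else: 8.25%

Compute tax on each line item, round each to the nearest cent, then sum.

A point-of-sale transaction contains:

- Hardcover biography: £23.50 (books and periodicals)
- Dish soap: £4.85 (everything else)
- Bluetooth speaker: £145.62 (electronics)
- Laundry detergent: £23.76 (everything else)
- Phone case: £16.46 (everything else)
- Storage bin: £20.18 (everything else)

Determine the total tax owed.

£17.30

Hardcover biography £23.50: books and periodicals → 4.25% → £1.00
Dish soap £4.85: everything else → 8.25% → £0.40
Bluetooth speaker £145.62: electronics → 7.5% → £10.92
Laundry detergent £23.76: everything else → 8.25% → £1.96
Phone case £16.46: everything else → 8.25% → £1.36
Storage bin £20.18: everything else → 8.25% → £1.66
Total tax = £1.00 + £0.40 + £10.92 + £1.96 + £1.36 + £1.66 = £17.30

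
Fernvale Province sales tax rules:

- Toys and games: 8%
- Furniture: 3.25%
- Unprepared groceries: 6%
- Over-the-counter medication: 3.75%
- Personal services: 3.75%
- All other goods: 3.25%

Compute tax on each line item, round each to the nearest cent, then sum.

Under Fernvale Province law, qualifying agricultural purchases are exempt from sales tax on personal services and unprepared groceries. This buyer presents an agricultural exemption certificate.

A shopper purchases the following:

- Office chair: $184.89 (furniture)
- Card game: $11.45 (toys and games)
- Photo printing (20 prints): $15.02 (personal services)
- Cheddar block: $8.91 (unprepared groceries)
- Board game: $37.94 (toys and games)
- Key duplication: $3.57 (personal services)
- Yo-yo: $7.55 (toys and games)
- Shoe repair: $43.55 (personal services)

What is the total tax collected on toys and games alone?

$4.56

Card game $11.45: toys and games → 8% → $0.92
Board game $37.94: toys and games → 8% → $3.04
Yo-yo $7.55: toys and games → 8% → $0.60
Tax on toys and games = $0.92 + $3.04 + $0.60 = $4.56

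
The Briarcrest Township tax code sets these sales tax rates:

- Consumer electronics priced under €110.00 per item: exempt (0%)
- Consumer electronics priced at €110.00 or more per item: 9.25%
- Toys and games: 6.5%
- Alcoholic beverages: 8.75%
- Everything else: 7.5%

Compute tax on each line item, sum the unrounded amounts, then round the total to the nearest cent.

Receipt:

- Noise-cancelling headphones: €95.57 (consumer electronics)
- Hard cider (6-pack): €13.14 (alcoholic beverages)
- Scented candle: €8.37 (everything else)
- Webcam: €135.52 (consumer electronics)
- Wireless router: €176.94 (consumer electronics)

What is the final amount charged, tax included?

€460.22

Noise-cancelling headphones €95.57: consumer electronics, under €110.00 → 0% → €0.00
Hard cider (6-pack) €13.14: alcoholic beverages → 8.75% → €1.14975
Scented candle €8.37: everything else → 7.5% → €0.62775
Webcam €135.52: consumer electronics, €110.00 or more → 9.25% → €12.5356
Wireless router €176.94: consumer electronics, €110.00 or more → 9.25% → €16.36695
Subtotal = €429.54; unrounded tax = €30.68005 → €30.68; total due = €460.22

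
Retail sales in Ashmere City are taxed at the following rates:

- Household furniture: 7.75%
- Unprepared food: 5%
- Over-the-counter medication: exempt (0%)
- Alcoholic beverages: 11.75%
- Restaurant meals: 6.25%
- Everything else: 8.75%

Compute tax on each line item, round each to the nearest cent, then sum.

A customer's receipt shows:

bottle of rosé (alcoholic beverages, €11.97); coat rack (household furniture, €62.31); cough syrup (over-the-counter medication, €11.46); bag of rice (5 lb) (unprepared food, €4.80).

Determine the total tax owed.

Bottle of rosé €11.97: alcoholic beverages → 11.75% → €1.41
Coat rack €62.31: household furniture → 7.75% → €4.83
Cough syrup €11.46: over-the-counter medication → 0% → €0.00
Bag of rice (5 lb) €4.80: unprepared food → 5% → €0.24
Total tax = €1.41 + €4.83 + €0.24 = €6.48

€6.48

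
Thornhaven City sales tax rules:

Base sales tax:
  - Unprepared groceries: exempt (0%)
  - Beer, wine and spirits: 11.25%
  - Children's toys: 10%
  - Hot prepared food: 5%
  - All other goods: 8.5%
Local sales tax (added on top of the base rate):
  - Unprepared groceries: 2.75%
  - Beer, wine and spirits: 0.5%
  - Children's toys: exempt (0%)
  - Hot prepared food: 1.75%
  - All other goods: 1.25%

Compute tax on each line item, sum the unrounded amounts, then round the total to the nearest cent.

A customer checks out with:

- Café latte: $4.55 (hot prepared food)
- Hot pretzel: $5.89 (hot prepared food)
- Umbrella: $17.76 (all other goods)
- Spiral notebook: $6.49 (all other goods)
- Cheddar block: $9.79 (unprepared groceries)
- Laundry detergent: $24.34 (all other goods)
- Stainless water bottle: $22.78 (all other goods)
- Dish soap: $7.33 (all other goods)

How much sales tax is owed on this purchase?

$8.65

Café latte $4.55: hot prepared food → 5% + 1.75% local = 6.75% → $0.307125
Hot pretzel $5.89: hot prepared food → 5% + 1.75% local = 6.75% → $0.397575
Umbrella $17.76: all other goods → 8.5% + 1.25% local = 9.75% → $1.7316
Spiral notebook $6.49: all other goods → 8.5% + 1.25% local = 9.75% → $0.632775
Cheddar block $9.79: unprepared groceries → 0% + 2.75% local = 2.75% → $0.269225
Laundry detergent $24.34: all other goods → 8.5% + 1.25% local = 9.75% → $2.37315
Stainless water bottle $22.78: all other goods → 8.5% + 1.25% local = 9.75% → $2.22105
Dish soap $7.33: all other goods → 8.5% + 1.25% local = 9.75% → $0.714675
Unrounded tax sum = $8.647175 → $8.65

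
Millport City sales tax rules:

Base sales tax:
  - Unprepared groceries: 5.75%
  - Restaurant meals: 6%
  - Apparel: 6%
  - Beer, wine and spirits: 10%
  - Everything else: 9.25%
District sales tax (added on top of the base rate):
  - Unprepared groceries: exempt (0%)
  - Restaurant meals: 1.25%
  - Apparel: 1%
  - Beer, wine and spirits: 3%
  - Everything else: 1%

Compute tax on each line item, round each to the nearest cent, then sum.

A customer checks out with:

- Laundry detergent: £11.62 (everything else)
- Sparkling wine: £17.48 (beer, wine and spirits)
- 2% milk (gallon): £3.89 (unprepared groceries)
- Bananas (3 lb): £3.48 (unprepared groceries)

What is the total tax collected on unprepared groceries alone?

£0.42

2% milk (gallon) £3.89: unprepared groceries → 5.75% + 0% district = 5.75% → £0.22
Bananas (3 lb) £3.48: unprepared groceries → 5.75% + 0% district = 5.75% → £0.20
Tax on unprepared groceries = £0.22 + £0.20 = £0.42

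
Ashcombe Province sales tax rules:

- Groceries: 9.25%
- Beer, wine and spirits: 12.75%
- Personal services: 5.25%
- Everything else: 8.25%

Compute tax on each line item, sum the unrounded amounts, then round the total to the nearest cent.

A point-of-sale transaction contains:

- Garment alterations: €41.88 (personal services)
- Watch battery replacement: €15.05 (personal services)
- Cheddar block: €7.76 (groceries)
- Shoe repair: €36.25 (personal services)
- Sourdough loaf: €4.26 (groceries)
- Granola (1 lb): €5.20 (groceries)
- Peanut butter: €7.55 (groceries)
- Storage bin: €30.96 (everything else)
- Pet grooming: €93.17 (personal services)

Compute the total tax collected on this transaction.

Garment alterations €41.88: personal services → 5.25% → €2.1987
Watch battery replacement €15.05: personal services → 5.25% → €0.790125
Cheddar block €7.76: groceries → 9.25% → €0.7178
Shoe repair €36.25: personal services → 5.25% → €1.903125
Sourdough loaf €4.26: groceries → 9.25% → €0.39405
Granola (1 lb) €5.20: groceries → 9.25% → €0.481
Peanut butter €7.55: groceries → 9.25% → €0.698375
Storage bin €30.96: everything else → 8.25% → €2.5542
Pet grooming €93.17: personal services → 5.25% → €4.891425
Unrounded tax sum = €14.6288 → €14.63

€14.63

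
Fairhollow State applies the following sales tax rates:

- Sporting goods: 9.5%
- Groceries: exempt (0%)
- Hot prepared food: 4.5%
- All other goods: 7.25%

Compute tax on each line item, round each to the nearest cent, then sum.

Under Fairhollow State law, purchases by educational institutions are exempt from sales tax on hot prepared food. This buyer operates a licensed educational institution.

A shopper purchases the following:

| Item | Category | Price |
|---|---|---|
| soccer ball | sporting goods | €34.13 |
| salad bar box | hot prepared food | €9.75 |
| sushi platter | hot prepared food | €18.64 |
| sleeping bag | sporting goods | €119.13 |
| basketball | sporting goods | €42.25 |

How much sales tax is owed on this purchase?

€18.57

Soccer ball €34.13: sporting goods → 9.5% → €3.24
Salad bar box €9.75: hot prepared food, buyer-exempt → 0% → €0.00
Sushi platter €18.64: hot prepared food, buyer-exempt → 0% → €0.00
Sleeping bag €119.13: sporting goods → 9.5% → €11.32
Basketball €42.25: sporting goods → 9.5% → €4.01
Total tax = €3.24 + €11.32 + €4.01 = €18.57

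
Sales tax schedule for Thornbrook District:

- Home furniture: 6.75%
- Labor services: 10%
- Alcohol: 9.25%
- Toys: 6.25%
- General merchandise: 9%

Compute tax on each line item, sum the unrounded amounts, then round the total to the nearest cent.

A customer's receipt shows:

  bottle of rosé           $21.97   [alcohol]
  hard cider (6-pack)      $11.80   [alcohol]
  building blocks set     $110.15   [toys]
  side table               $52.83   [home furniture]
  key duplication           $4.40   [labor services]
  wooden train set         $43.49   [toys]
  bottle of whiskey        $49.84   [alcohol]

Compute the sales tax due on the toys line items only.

Building blocks set $110.15: toys → 6.25% → $6.884375
Wooden train set $43.49: toys → 6.25% → $2.718125
Tax on toys: unrounded sum = $9.6025 → $9.60

$9.60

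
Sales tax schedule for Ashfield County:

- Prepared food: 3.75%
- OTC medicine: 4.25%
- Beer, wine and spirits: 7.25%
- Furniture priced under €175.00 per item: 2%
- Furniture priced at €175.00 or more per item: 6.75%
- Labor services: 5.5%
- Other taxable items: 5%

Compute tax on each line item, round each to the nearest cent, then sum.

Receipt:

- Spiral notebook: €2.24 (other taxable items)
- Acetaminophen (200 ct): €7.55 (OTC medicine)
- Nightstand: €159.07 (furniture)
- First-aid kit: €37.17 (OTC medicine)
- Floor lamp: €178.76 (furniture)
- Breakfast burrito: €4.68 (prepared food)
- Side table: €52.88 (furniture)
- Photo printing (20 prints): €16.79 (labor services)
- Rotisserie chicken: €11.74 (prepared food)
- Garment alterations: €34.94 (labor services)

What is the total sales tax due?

€21.78

Spiral notebook €2.24: other taxable items → 5% → €0.11
Acetaminophen (200 ct) €7.55: OTC medicine → 4.25% → €0.32
Nightstand €159.07: furniture, under €175.00 → 2% → €3.18
First-aid kit €37.17: OTC medicine → 4.25% → €1.58
Floor lamp €178.76: furniture, €175.00 or more → 6.75% → €12.07
Breakfast burrito €4.68: prepared food → 3.75% → €0.18
Side table €52.88: furniture, under €175.00 → 2% → €1.06
Photo printing (20 prints) €16.79: labor services → 5.5% → €0.92
Rotisserie chicken €11.74: prepared food → 3.75% → €0.44
Garment alterations €34.94: labor services → 5.5% → €1.92
Total tax = €0.11 + €0.32 + €3.18 + €1.58 + €12.07 + €0.18 + €1.06 + €0.92 + €0.44 + €1.92 = €21.78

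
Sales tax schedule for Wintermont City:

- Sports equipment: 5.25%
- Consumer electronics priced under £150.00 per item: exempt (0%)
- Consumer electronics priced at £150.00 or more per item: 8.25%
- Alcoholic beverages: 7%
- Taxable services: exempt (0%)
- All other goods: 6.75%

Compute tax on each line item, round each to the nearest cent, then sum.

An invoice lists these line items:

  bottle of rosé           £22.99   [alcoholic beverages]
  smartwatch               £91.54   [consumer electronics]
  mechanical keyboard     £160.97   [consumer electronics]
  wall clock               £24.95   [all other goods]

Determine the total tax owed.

£16.57

Bottle of rosé £22.99: alcoholic beverages → 7% → £1.61
Smartwatch £91.54: consumer electronics, under £150.00 → 0% → £0.00
Mechanical keyboard £160.97: consumer electronics, £150.00 or more → 8.25% → £13.28
Wall clock £24.95: all other goods → 6.75% → £1.68
Total tax = £1.61 + £13.28 + £1.68 = £16.57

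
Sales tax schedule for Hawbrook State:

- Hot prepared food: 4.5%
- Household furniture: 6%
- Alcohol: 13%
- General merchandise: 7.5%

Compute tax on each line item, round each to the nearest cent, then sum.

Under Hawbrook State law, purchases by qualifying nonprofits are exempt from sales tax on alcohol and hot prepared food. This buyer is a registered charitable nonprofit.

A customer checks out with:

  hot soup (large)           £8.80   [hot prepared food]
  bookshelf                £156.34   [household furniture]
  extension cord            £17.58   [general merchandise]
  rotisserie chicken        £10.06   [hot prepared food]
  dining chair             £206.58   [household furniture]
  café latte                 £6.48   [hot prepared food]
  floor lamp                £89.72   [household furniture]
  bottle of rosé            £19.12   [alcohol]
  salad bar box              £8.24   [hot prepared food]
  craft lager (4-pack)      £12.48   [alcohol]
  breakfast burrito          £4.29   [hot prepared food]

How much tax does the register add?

£28.47

Hot soup (large) £8.80: hot prepared food, buyer-exempt → 0% → £0.00
Bookshelf £156.34: household furniture → 6% → £9.38
Extension cord £17.58: general merchandise → 7.5% → £1.32
Rotisserie chicken £10.06: hot prepared food, buyer-exempt → 0% → £0.00
Dining chair £206.58: household furniture → 6% → £12.39
Café latte £6.48: hot prepared food, buyer-exempt → 0% → £0.00
Floor lamp £89.72: household furniture → 6% → £5.38
Bottle of rosé £19.12: alcohol, buyer-exempt → 0% → £0.00
Salad bar box £8.24: hot prepared food, buyer-exempt → 0% → £0.00
Craft lager (4-pack) £12.48: alcohol, buyer-exempt → 0% → £0.00
Breakfast burrito £4.29: hot prepared food, buyer-exempt → 0% → £0.00
Total tax = £9.38 + £1.32 + £12.39 + £5.38 = £28.47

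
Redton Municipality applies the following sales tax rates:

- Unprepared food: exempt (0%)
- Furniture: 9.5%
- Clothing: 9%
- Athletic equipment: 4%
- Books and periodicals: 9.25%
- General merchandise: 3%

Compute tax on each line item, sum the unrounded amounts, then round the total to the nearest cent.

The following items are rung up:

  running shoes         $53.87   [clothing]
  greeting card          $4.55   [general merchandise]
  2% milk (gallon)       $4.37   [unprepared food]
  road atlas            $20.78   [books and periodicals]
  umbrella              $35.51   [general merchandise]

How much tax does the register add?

$7.97

Running shoes $53.87: clothing → 9% → $4.8483
Greeting card $4.55: general merchandise → 3% → $0.1365
2% milk (gallon) $4.37: unprepared food → 0% → $0.00
Road atlas $20.78: books and periodicals → 9.25% → $1.92215
Umbrella $35.51: general merchandise → 3% → $1.0653
Unrounded tax sum = $7.97225 → $7.97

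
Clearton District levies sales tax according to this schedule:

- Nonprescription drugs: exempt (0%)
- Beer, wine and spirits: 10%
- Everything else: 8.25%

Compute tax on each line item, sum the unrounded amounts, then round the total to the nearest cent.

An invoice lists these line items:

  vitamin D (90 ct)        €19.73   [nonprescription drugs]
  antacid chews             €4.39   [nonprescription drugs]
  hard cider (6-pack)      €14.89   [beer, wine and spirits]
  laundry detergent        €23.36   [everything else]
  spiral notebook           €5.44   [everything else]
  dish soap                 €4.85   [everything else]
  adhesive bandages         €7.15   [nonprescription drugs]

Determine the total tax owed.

€4.27

Vitamin D (90 ct) €19.73: nonprescription drugs → 0% → €0.00
Antacid chews €4.39: nonprescription drugs → 0% → €0.00
Hard cider (6-pack) €14.89: beer, wine and spirits → 10% → €1.489
Laundry detergent €23.36: everything else → 8.25% → €1.9272
Spiral notebook €5.44: everything else → 8.25% → €0.4488
Dish soap €4.85: everything else → 8.25% → €0.400125
Adhesive bandages €7.15: nonprescription drugs → 0% → €0.00
Unrounded tax sum = €4.265125 → €4.27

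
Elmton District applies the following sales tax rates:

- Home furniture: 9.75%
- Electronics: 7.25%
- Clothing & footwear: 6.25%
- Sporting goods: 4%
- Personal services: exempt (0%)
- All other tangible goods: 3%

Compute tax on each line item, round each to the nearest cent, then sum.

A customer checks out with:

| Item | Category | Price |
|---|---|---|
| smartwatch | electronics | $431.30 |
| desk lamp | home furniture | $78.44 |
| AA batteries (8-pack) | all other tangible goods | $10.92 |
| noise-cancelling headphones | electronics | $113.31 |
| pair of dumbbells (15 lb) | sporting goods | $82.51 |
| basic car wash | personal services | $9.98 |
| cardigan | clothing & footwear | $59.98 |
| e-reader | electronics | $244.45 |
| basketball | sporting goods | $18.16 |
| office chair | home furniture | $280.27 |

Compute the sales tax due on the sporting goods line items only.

Pair of dumbbells (15 lb) $82.51: sporting goods → 4% → $3.30
Basketball $18.16: sporting goods → 4% → $0.73
Tax on sporting goods = $3.30 + $0.73 = $4.03

$4.03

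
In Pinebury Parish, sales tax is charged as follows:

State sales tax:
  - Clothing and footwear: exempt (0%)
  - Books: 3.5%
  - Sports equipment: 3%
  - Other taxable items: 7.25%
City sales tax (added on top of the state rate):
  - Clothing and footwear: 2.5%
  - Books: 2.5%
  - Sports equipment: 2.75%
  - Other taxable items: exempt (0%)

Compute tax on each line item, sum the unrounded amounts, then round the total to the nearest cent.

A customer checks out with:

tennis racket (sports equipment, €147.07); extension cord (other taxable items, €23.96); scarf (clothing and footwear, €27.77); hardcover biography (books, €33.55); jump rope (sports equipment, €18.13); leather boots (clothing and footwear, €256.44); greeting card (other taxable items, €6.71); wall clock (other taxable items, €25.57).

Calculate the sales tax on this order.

Tennis racket €147.07: sports equipment → 3% + 2.75% city = 5.75% → €8.456525
Extension cord €23.96: other taxable items → 7.25% + 0% city = 7.25% → €1.7371
Scarf €27.77: clothing and footwear → 0% + 2.5% city = 2.5% → €0.69425
Hardcover biography €33.55: books → 3.5% + 2.5% city = 6% → €2.013
Jump rope €18.13: sports equipment → 3% + 2.75% city = 5.75% → €1.042475
Leather boots €256.44: clothing and footwear → 0% + 2.5% city = 2.5% → €6.411
Greeting card €6.71: other taxable items → 7.25% + 0% city = 7.25% → €0.486475
Wall clock €25.57: other taxable items → 7.25% + 0% city = 7.25% → €1.853825
Unrounded tax sum = €22.69465 → €22.69

€22.69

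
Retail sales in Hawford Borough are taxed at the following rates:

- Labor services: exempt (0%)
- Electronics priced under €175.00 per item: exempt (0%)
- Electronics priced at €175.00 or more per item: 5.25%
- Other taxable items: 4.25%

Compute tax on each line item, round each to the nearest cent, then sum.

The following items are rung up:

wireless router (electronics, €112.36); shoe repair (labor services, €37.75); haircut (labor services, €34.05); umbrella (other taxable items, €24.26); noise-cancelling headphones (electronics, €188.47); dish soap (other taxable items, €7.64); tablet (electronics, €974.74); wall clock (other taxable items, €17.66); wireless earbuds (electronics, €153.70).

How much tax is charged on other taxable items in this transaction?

Umbrella €24.26: other taxable items → 4.25% → €1.03
Dish soap €7.64: other taxable items → 4.25% → €0.32
Wall clock €17.66: other taxable items → 4.25% → €0.75
Tax on other taxable items = €1.03 + €0.32 + €0.75 = €2.10

€2.10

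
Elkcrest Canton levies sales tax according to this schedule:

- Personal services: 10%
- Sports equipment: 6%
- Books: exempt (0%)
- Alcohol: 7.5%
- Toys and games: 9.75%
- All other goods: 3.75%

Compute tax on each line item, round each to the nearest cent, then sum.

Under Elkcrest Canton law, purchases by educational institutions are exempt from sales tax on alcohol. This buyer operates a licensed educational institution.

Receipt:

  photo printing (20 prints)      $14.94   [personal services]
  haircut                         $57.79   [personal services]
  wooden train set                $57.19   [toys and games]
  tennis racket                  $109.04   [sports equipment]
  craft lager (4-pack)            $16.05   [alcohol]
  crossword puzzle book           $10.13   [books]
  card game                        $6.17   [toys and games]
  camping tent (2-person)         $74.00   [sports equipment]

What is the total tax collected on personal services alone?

$7.27

Photo printing (20 prints) $14.94: personal services → 10% → $1.49
Haircut $57.79: personal services → 10% → $5.78
Tax on personal services = $1.49 + $5.78 = $7.27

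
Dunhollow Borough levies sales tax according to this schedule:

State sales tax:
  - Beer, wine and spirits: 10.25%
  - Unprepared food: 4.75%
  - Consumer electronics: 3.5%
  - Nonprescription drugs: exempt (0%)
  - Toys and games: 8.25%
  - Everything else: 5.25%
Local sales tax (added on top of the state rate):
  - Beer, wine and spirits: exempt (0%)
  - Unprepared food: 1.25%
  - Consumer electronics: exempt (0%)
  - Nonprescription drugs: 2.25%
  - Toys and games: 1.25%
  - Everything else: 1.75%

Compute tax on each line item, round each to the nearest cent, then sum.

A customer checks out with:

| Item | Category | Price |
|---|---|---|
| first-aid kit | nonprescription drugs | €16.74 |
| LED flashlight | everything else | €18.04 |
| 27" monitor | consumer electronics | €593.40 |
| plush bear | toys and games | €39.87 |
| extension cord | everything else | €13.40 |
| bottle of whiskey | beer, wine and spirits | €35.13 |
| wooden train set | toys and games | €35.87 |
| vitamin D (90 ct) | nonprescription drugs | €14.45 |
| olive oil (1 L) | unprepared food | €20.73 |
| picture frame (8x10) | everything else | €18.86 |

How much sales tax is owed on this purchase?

First-aid kit €16.74: nonprescription drugs → 0% + 2.25% local = 2.25% → €0.38
LED flashlight €18.04: everything else → 5.25% + 1.75% local = 7% → €1.26
27" monitor €593.40: consumer electronics → 3.5% + 0% local = 3.5% → €20.77
Plush bear €39.87: toys and games → 8.25% + 1.25% local = 9.5% → €3.79
Extension cord €13.40: everything else → 5.25% + 1.75% local = 7% → €0.94
Bottle of whiskey €35.13: beer, wine and spirits → 10.25% + 0% local = 10.25% → €3.60
Wooden train set €35.87: toys and games → 8.25% + 1.25% local = 9.5% → €3.41
Vitamin D (90 ct) €14.45: nonprescription drugs → 0% + 2.25% local = 2.25% → €0.33
Olive oil (1 L) €20.73: unprepared food → 4.75% + 1.25% local = 6% → €1.24
Picture frame (8x10) €18.86: everything else → 5.25% + 1.75% local = 7% → €1.32
Total tax = €0.38 + €1.26 + €20.77 + €3.79 + €0.94 + €3.60 + €3.41 + €0.33 + €1.24 + €1.32 = €37.04

€37.04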